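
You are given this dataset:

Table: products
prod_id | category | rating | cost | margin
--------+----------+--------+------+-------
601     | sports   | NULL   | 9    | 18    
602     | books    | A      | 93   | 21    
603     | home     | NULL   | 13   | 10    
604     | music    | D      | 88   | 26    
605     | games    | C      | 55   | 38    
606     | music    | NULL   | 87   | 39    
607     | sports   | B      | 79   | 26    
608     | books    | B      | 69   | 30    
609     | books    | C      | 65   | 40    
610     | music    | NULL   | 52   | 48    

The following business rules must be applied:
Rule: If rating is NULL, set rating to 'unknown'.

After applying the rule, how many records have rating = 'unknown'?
4

Step 1: Count records where rating IS NULL
Step 2: Found 4 records with NULL rating
Step 3: These records will have rating set to 'unknown'
Step 4: Records already having rating = 'unknown': 0
Step 5: Answer: 4 + 0 = 4 records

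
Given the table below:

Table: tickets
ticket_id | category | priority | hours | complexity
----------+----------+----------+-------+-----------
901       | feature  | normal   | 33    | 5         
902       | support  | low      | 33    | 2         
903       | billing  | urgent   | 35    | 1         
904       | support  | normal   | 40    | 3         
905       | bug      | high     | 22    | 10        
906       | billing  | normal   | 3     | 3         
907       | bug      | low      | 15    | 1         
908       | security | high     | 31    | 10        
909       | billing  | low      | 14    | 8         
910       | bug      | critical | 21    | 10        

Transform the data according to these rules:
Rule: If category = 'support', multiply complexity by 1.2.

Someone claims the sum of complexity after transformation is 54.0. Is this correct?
Yes, the result is correct.

Step 1: Calculate the correct sum after transformation
Step 2: Apply multiplier 1.2 to records where category = 'support'
Step 3: Correct result = 54.0
Step 4: Claimed result = 54.0
Step 5: 54.0 = 54.0 ✓
Conclusion: The claimed result is correct.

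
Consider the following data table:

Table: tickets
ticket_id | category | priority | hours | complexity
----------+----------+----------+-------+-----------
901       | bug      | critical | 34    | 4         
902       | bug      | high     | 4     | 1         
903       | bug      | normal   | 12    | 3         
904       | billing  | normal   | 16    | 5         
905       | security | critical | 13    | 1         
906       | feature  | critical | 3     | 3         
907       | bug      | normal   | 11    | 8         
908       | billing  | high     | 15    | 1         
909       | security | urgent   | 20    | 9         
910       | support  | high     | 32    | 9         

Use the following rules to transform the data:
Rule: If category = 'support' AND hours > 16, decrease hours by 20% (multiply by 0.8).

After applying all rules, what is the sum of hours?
153.6

Step 1: Find records where category = 'support' AND hours > 16
Step 2: 1 records match, summing to 32
Step 3: After multiplier: 32 × 0.8 = 25.6
Step 4: Unaffected records sum: 128
Step 5: Final sum = 25.6 + 128 = 153.6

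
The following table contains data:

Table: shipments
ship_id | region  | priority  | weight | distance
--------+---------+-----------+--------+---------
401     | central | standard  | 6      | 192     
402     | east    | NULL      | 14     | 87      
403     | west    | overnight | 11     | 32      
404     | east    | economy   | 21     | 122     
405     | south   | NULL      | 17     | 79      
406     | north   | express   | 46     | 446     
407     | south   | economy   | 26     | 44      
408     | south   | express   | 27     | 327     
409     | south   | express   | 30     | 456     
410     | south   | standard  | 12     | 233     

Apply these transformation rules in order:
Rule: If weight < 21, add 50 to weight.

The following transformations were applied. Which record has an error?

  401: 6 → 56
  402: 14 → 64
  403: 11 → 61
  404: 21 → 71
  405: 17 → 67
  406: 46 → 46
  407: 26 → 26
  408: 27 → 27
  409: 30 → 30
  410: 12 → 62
Record 404 has an error. The correct transformed value should be 21, not 71.

Step 1: Check each record against the rule
Step 2: Record 404 has weight = 21
Step 3: Since 21 >= 21, the bonus should not have been applied
Step 4: Correct value = 21, but claimed value = 71
Conclusion: Record 404 has the error.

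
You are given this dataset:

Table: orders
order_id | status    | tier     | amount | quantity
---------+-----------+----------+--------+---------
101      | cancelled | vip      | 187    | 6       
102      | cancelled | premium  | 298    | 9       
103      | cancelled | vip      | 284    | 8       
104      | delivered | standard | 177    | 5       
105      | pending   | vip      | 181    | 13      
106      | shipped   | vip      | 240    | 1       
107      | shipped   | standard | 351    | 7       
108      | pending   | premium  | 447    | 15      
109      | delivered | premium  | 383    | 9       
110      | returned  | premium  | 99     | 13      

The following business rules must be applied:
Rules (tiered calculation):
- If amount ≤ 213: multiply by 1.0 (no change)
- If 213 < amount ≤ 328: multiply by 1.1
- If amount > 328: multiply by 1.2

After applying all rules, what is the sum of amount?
2965.4

Step 1: Tier 1 (amount ≤ 213): 4 records, sum = 644 × 1.0 = 644.0
Step 2: Tier 2 (213 < amount ≤ 328): 3 records, sum = 822 × 1.1 = 904.2
Step 3: Tier 3 (amount > 328): 3 records, sum = 1181 × 1.2 = 1417.2
Step 4: Final sum = 644.0 + 904.2 + 1417.2 = 2965.4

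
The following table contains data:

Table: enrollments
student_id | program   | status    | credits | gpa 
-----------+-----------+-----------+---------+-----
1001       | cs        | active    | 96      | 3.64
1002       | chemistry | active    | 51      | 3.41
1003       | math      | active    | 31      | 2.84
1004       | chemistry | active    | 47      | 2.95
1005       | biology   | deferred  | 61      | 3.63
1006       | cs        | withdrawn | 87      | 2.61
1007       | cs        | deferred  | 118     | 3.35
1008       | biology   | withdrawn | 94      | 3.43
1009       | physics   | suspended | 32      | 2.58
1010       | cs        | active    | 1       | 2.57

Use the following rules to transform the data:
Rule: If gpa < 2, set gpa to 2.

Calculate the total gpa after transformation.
31.01

Step 1: 0 records have gpa < 2
Step 2: These records originally summed to 0
Step 3: After setting to minimum: 0 × 2 = 0
Step 4: Unaffected records sum: 31.01
Step 5: Final sum = 0 + 31.01 = 31.01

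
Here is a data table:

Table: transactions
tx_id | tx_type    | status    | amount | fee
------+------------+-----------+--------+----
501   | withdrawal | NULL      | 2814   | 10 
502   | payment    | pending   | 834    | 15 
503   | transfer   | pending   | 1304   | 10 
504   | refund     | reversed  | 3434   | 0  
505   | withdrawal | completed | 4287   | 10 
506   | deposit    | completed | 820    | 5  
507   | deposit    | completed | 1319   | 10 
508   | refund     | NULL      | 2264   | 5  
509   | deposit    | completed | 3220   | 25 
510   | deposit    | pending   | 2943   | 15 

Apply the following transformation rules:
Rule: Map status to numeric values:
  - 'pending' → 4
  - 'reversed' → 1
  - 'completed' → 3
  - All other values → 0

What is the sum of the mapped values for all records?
25

Step 1: Apply mapping to each record
Step 2: Count by status:
  'pending': 3 records × 4 = 12
  'reversed': 1 records × 1 = 1
  'completed': 4 records × 3 = 12
Step 3: Sum all mapped values = 25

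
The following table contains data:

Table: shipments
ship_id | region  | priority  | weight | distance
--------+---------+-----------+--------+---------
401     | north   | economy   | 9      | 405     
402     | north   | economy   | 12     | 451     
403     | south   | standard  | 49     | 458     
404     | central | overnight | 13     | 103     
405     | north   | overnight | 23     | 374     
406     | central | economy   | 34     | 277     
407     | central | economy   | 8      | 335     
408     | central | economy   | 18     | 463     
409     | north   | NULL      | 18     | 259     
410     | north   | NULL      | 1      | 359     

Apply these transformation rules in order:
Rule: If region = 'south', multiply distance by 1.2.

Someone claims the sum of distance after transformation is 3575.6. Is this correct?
Yes, the result is correct.

Step 1: Calculate the correct sum after transformation
Step 2: Apply multiplier 1.2 to records where region = 'south'
Step 3: Correct result = 3575.6
Step 4: Claimed result = 3575.6
Step 5: 3575.6 = 3575.6 ✓
Conclusion: The claimed result is correct.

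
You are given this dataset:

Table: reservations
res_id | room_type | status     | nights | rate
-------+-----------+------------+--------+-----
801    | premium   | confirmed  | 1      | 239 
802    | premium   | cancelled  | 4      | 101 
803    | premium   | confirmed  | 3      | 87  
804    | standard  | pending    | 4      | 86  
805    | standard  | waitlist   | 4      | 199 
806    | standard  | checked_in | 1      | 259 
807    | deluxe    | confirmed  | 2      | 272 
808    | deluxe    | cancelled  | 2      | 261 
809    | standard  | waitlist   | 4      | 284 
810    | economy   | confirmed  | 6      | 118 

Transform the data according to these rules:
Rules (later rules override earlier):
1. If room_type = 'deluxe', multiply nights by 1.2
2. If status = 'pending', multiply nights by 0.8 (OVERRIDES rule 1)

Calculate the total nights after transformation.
31.0

Step 1: Rule 2 takes priority for records with status = 'pending'
  - 1 records: 4 × 0.8 = 3.2
Step 2: Rule 1 applies to remaining records with room_type = 'deluxe'
  - 2 records: 4 × 1.2 = 4.8
Step 3: Other records unchanged: 23
Step 4: Final sum = 3.2 + 4.8 + 23 = 31.0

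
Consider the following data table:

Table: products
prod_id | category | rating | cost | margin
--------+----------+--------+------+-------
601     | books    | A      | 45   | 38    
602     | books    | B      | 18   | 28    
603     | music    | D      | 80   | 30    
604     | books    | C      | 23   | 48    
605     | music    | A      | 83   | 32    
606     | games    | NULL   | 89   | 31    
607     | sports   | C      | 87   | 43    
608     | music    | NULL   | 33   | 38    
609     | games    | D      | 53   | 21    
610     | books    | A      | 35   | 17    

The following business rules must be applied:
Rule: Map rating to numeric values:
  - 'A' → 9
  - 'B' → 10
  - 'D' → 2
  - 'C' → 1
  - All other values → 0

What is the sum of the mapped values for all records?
43

Step 1: Apply mapping to each record
Step 2: Count by status:
  'A': 3 records × 9 = 27
  'B': 1 records × 10 = 10
  'D': 2 records × 2 = 4
  'C': 2 records × 1 = 2
Step 3: Sum all mapped values = 43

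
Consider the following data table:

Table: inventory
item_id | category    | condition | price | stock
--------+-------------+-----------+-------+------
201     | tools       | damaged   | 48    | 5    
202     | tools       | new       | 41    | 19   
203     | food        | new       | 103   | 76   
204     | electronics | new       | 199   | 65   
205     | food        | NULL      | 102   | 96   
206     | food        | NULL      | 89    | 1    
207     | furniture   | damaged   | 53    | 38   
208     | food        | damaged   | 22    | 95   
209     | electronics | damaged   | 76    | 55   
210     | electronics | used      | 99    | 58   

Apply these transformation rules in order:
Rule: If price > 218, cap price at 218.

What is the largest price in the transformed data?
199

Step 1: Original maximum price = 199
Step 2: Check cap of 218 against maximum
Step 3: No records exceed the cap (max 199 <= cap 218), so no capping applies
Step 4: Maximum after transformation = 199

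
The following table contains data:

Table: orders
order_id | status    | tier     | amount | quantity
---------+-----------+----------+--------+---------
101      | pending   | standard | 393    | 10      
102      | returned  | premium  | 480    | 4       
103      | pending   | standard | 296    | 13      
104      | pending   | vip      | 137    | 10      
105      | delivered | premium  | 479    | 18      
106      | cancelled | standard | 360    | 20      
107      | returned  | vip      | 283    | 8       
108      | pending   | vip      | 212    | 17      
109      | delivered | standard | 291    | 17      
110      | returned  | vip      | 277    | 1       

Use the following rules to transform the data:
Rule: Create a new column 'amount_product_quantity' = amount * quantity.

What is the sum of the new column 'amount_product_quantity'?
37982

Step 1: For each record, compute amount * quantity
Example calculations:
  393 * 10 = 3930
  480 * 4 = 1920
  296 * 13 = 3848
  ...
Step 2: Sum all derived values
Step 3: Total = 37982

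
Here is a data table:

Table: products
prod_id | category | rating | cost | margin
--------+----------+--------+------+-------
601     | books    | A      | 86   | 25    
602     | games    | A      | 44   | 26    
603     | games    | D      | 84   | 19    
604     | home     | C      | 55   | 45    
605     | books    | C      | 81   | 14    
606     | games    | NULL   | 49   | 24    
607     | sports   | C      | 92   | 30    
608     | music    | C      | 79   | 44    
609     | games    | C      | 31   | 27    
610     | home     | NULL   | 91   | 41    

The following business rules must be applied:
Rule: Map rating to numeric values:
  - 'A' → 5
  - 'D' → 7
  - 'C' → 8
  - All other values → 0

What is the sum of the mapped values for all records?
57

Step 1: Apply mapping to each record
Step 2: Count by status:
  'A': 2 records × 5 = 10
  'D': 1 records × 7 = 7
  'C': 5 records × 8 = 40
Step 3: Sum all mapped values = 57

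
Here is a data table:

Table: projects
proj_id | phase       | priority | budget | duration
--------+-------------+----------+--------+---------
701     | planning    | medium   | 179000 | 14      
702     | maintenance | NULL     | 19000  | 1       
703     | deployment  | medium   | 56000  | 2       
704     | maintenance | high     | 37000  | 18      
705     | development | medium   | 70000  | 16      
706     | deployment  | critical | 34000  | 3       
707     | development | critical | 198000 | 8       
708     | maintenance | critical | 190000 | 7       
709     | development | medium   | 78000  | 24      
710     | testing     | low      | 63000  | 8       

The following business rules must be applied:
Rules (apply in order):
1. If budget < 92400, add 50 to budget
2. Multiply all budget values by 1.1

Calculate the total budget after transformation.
1016785.0

Step 1: Apply Rule 1 - Add 50 to records with budget < 92400
  - 7 records affected: 357000 + (7 × 50) = 357350
  - Unaffected records: 567000
  - Sum after Rule 1: 924350
Step 2: Apply Rule 2 - Multiply all by 1.1
  - 924350 × 1.1 = 1016785.0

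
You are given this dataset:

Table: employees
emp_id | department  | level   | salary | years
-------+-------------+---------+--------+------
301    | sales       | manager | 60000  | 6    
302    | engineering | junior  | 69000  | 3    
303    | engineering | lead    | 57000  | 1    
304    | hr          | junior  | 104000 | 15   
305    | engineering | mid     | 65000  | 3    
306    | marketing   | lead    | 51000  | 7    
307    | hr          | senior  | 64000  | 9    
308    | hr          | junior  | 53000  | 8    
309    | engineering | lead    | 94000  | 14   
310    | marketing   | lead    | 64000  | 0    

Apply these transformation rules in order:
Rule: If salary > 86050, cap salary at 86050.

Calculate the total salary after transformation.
655100

Step 1: 2 records have salary > 86050
Step 2: These records originally summed to 198000
Step 3: After capping: 2 × 86050 = 172100
Step 4: Unaffected records sum: 483000
Step 5: Final sum = 172100 + 483000 = 655100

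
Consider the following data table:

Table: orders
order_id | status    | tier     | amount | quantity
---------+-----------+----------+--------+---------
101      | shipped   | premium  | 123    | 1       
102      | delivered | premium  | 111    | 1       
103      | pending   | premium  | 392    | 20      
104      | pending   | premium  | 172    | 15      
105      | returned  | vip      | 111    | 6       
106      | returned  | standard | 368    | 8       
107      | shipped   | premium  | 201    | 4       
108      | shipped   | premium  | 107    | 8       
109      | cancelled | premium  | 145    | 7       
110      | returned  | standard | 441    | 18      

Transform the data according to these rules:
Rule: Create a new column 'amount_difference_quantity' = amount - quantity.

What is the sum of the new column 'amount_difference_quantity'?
2083

Step 1: For each record, compute amount - quantity
Example calculations:
  123 - 1 = 122
  111 - 1 = 110
  392 - 20 = 372
  ...
Step 2: Sum all derived values
Step 3: Total = 2083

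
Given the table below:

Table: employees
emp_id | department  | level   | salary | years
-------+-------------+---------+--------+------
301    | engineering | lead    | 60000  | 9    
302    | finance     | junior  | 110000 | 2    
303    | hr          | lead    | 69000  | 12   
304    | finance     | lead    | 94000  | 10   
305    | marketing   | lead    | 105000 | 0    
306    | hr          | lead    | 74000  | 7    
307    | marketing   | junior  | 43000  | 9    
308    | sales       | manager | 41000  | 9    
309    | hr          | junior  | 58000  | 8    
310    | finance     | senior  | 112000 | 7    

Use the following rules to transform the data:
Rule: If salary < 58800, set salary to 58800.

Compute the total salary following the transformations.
800400

Step 1: 3 records have salary < 58800
Step 2: These records originally summed to 142000
Step 3: After setting to minimum: 3 × 58800 = 176400
Step 4: Unaffected records sum: 624000
Step 5: Final sum = 176400 + 624000 = 800400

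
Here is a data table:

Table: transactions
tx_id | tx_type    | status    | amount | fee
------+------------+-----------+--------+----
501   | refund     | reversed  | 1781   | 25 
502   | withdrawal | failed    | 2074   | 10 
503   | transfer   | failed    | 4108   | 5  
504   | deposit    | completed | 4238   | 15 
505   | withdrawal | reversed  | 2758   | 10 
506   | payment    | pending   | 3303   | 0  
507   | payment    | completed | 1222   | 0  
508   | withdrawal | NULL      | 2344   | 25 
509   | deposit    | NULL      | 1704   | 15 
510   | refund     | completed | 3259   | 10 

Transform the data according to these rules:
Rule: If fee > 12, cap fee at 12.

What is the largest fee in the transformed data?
12

Step 1: Original maximum fee = 25
Step 2: Apply cap at 12
Step 3: 4 records had fee > 12 and were capped
Step 4: Maximum after transformation = 12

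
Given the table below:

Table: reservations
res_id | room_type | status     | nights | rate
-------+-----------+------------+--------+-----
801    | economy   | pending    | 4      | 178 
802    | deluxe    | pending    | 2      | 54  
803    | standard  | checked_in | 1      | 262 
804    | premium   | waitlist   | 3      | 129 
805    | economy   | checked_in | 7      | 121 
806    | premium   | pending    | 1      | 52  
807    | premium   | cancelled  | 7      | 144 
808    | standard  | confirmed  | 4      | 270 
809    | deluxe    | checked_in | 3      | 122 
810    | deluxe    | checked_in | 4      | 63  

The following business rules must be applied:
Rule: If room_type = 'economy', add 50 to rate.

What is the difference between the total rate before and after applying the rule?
100

Step 1: Original sum of rate = 1395
Step 2: 2 records have room_type = 'economy'
Step 3: Each affected record changes by 50
Step 4: Total change = 2 × 50 = 100
Step 5: New sum = 1395 + 100 = 1495
Step 6: Difference = |1495 - 1395| = 100
        (Sum increased by 100)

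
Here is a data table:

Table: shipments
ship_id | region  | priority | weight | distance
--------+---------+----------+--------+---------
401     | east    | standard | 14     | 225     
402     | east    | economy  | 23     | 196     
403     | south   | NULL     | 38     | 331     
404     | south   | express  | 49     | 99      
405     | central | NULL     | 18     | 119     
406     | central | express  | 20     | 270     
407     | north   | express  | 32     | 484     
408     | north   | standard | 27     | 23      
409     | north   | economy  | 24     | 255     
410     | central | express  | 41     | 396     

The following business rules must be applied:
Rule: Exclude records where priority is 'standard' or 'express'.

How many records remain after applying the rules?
4

Step 1: Count records to exclude
  - 2 (standard) + 4 (express) = 6 records
Step 2: Total records: 10
Step 3: Remaining = 10 - 6 = 4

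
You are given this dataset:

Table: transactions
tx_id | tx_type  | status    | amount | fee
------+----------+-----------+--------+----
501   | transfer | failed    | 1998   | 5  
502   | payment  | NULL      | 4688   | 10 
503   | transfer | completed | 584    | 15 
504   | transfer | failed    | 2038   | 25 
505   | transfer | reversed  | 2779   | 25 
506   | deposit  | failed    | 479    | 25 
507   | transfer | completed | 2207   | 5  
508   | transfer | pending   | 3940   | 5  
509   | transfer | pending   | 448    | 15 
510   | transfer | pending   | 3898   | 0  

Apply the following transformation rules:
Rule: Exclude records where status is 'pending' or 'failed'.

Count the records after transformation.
4

Step 1: Count records to exclude
  - 3 (pending) + 3 (failed) = 6 records
Step 2: Total records: 10
Step 3: Remaining = 10 - 6 = 4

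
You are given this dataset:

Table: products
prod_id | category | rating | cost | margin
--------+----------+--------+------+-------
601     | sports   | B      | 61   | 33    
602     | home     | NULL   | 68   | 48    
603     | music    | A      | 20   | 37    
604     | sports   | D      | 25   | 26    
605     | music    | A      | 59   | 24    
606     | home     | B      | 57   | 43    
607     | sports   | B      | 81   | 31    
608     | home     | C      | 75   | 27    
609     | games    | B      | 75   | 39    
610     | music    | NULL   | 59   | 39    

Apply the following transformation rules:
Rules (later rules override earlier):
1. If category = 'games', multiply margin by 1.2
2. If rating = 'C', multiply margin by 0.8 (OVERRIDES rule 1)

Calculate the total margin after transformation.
349.4

Step 1: Rule 2 takes priority for records with rating = 'C'
  - 1 records: 27 × 0.8 = 21.6
Step 2: Rule 1 applies to remaining records with category = 'games'
  - 1 records: 39 × 1.2 = 46.8
Step 3: Other records unchanged: 281
Step 4: Final sum = 21.6 + 46.8 + 281 = 349.4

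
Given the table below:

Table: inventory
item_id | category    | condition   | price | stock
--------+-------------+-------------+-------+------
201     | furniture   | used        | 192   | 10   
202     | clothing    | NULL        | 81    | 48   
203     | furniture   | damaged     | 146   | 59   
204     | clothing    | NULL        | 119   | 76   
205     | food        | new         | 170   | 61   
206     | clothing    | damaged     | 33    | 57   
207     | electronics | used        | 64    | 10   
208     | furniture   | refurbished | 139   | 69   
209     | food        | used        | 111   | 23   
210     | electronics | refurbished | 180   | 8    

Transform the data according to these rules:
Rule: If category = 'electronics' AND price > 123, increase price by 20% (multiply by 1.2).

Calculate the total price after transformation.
1271.0

Step 1: Find records where category = 'electronics' AND price > 123
Step 2: 1 records match, summing to 180
Step 3: After multiplier: 180 × 1.2 = 216.0
Step 4: Unaffected records sum: 1055
Step 5: Final sum = 216.0 + 1055 = 1271.0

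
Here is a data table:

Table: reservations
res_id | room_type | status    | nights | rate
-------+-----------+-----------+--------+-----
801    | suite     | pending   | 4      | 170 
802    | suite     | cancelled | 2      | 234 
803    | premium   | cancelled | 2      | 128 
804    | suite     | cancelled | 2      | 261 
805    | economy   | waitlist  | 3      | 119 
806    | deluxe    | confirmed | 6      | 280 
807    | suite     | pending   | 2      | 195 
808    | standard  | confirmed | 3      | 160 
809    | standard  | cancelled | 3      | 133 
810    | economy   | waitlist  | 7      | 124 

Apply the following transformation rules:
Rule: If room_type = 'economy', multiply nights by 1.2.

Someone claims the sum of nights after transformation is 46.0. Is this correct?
No, the correct result is 36.0.

Step 1: Calculate the correct sum after transformation
Step 2: Apply multiplier 1.2 to records where room_type = 'economy'
Step 3: Correct result = 36.0
Step 4: Claimed result = 46.0
Step 5: 36.0 ≠ 46.0
Conclusion: The claimed result is incorrect. The correct answer is 36.0.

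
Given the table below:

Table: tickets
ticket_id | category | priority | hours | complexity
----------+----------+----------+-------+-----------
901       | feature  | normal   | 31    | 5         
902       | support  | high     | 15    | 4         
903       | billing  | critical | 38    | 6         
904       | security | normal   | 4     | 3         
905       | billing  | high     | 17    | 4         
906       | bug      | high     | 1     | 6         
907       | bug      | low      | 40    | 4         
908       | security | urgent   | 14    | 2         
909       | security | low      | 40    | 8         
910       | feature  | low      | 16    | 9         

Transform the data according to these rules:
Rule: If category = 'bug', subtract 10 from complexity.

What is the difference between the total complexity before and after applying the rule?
20

Step 1: Original sum of complexity = 51
Step 2: 2 records have category = 'bug'
Step 3: Each affected record changes by -10
Step 4: Total change = 2 × -10 = -20
Step 5: New sum = 51 + -20 = 31
Step 6: Difference = |31 - 51| = 20
        (Sum decreased by 20)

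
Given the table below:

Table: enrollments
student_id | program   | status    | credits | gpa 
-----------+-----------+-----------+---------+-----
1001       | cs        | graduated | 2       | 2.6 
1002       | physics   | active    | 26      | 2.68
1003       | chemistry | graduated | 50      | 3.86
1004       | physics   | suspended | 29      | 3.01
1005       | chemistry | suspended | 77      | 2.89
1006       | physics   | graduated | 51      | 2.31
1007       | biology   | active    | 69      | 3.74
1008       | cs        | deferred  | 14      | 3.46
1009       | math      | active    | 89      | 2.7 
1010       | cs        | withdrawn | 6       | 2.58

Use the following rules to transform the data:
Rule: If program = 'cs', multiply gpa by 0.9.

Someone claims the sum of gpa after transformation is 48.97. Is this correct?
No, the correct result is 28.97.

Step 1: Calculate the correct sum after transformation
Step 2: Apply multiplier 0.9 to records where program = 'cs'
Step 3: Correct result = 28.97
Step 4: Claimed result = 48.97
Step 5: 28.97 ≠ 48.97
Conclusion: The claimed result is incorrect. The correct answer is 28.97.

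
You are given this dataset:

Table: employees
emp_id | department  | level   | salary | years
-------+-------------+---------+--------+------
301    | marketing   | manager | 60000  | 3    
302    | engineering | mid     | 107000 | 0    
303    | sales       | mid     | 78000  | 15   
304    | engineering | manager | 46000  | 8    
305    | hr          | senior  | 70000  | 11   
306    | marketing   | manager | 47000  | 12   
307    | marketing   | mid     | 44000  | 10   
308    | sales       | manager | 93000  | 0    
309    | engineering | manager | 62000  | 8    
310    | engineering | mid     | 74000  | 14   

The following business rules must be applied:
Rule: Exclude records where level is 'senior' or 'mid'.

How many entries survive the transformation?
5

Step 1: Count records to exclude
  - 1 (senior) + 4 (mid) = 5 records
Step 2: Total records: 10
Step 3: Remaining = 10 - 5 = 5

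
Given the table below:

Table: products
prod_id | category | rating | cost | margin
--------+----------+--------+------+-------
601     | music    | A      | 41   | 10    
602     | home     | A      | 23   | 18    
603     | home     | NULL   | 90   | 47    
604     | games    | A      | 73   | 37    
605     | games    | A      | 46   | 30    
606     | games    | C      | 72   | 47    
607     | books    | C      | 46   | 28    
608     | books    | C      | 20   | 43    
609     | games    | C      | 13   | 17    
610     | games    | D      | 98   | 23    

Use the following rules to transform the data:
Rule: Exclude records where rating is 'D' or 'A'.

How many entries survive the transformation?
5

Step 1: Count records to exclude
  - 1 (D) + 4 (A) = 5 records
Step 2: Total records: 10
Step 3: Remaining = 10 - 5 = 5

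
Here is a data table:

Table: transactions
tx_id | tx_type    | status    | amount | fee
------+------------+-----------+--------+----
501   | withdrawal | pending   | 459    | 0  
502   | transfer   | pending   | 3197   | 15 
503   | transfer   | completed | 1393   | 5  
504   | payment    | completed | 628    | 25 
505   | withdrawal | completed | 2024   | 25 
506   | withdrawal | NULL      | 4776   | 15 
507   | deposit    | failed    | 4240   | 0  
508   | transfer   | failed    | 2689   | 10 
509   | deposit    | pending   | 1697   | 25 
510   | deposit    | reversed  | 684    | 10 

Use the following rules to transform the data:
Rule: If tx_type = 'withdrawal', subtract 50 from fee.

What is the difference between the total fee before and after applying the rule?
150

Step 1: Original sum of fee = 130
Step 2: 3 records have tx_type = 'withdrawal'
Step 3: Each affected record changes by -50
Step 4: Total change = 3 × -50 = -150
Step 5: New sum = 130 + -150 = -20
Step 6: Difference = |-20 - 130| = 150
        (Sum decreased by 150)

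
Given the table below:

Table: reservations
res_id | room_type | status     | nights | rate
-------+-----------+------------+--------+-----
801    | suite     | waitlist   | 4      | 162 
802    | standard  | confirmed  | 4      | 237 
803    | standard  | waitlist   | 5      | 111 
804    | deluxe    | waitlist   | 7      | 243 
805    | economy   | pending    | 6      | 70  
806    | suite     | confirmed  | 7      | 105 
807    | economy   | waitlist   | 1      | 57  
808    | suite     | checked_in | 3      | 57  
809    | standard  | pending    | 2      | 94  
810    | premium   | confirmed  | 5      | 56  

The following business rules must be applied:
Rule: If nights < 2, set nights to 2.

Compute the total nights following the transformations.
45

Step 1: 1 records have nights < 2
Step 2: These records originally summed to 1
Step 3: After setting to minimum: 1 × 2 = 2
Step 4: Unaffected records sum: 43
Step 5: Final sum = 2 + 43 = 45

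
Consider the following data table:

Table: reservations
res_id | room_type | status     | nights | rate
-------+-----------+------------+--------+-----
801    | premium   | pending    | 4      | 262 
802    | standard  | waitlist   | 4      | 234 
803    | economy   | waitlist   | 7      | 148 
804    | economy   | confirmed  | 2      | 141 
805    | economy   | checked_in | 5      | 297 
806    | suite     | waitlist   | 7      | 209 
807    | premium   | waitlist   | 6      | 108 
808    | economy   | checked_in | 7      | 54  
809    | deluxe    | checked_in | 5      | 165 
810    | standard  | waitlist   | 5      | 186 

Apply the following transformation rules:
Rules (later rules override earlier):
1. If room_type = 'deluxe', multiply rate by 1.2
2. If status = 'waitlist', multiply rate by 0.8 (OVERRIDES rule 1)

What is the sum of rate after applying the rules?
1660.0

Step 1: Rule 2 takes priority for records with status = 'waitlist'
  - 5 records: 885 × 0.8 = 708.0
Step 2: Rule 1 applies to remaining records with room_type = 'deluxe'
  - 1 records: 165 × 1.2 = 198.0
Step 3: Other records unchanged: 754
Step 4: Final sum = 708.0 + 198.0 + 754 = 1660.0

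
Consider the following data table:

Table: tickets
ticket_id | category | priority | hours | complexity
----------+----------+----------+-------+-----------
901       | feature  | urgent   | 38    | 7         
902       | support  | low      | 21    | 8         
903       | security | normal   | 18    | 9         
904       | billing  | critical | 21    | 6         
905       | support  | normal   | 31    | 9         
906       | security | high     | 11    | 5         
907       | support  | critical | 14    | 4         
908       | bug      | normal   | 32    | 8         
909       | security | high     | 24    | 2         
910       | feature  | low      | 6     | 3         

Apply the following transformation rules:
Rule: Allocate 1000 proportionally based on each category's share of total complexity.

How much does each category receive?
billing: 98.36, bug: 131.15, feature: 163.93, security: 262.3, support: 344.26

Step 1: Calculate total complexity = 61
Step 2: Calculate each category's proportion:
  billing: 6/61 = 9.84% → 98.36
  bug: 8/61 = 13.11% → 131.15
  feature: 10/61 = 16.39% → 163.93
  security: 16/61 = 26.23% → 262.3
  support: 21/61 = 34.43% → 344.26
Step 3: Verify: sum of allocations ≈ 1000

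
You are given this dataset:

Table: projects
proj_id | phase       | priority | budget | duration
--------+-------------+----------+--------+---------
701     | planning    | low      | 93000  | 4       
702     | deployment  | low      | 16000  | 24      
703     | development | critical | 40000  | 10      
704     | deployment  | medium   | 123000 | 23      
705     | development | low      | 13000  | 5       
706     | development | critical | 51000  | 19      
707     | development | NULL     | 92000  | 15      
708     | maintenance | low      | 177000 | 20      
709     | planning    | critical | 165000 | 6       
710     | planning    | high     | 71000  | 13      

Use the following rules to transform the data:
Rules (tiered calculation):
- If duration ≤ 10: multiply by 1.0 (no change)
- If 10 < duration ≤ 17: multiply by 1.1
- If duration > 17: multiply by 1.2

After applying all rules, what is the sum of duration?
159.0

Step 1: Tier 1 (duration ≤ 10): 4 records, sum = 25 × 1.0 = 25.0
Step 2: Tier 2 (10 < duration ≤ 17): 2 records, sum = 28 × 1.1 = 30.8
Step 3: Tier 3 (duration > 17): 4 records, sum = 86 × 1.2 = 103.2
Step 4: Final sum = 25.0 + 30.8 + 103.2 = 159.0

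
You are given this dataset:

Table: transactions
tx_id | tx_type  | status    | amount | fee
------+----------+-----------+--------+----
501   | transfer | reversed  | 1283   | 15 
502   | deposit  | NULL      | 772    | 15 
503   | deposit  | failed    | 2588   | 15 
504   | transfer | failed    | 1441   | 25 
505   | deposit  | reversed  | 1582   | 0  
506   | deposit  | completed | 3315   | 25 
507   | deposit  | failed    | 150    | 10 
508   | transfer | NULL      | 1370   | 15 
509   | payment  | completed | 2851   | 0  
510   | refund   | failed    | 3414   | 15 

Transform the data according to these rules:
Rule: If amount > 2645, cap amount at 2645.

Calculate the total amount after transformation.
17121

Step 1: 3 records have amount > 2645
Step 2: These records originally summed to 9580
Step 3: After capping: 3 × 2645 = 7935
Step 4: Unaffected records sum: 9186
Step 5: Final sum = 7935 + 9186 = 17121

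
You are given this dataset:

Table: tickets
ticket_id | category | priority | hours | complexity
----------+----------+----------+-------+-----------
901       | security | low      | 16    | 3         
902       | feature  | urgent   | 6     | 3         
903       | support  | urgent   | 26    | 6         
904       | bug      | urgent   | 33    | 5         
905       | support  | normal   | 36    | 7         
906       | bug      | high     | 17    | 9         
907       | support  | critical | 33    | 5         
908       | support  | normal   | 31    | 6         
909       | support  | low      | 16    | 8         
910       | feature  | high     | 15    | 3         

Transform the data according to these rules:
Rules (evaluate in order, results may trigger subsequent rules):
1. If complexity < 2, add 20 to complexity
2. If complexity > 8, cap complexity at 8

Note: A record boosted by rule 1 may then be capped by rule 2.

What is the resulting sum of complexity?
54

Step 1: Apply rule 1 to records with complexity < 2
  - 0 records get bonus of 20
  - Of these, 0 records then exceed 8 and get capped
Step 2: Apply rule 2 to records with complexity > 8
  - 1 records (original) are capped
Step 3: Calculate final sum = 54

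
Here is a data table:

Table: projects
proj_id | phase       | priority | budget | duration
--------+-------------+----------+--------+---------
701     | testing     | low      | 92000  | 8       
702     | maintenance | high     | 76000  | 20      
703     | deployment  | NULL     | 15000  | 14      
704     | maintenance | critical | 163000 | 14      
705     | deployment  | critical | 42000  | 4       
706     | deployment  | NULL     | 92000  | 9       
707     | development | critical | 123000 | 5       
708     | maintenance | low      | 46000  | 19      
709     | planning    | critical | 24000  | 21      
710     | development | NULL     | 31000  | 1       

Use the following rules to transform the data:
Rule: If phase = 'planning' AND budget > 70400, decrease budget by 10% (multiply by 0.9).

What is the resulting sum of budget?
704000

Step 1: Find records where phase = 'planning' AND budget > 70400
Step 2: 0 records match, summing to 0
Step 3: After multiplier: 0 × 0.9 = 0.0
Step 4: Unaffected records sum: 704000
Step 5: Final sum = 0.0 + 704000 = 704000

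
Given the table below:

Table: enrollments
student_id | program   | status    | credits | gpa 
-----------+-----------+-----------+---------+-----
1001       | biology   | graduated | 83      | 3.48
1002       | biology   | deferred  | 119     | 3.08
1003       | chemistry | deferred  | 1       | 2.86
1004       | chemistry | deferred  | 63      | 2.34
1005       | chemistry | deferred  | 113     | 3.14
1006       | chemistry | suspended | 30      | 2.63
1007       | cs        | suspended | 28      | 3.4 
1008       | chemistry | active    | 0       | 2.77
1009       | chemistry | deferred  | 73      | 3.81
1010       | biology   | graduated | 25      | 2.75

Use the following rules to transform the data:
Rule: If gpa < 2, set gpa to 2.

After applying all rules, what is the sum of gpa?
30.26

Step 1: 0 records have gpa < 2
Step 2: These records originally summed to 0
Step 3: After setting to minimum: 0 × 2 = 0
Step 4: Unaffected records sum: 30.26
Step 5: Final sum = 0 + 30.26 = 30.26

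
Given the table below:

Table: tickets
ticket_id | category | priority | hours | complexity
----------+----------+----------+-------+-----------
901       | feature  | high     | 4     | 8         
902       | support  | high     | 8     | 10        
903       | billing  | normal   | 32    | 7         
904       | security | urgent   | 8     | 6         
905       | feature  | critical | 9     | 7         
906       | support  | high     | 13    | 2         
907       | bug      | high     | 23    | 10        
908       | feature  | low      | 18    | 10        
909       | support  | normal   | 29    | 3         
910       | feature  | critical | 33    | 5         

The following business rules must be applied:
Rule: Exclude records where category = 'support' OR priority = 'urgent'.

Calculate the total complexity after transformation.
47

Step 1: Find records where category = 'support' OR priority = 'urgent'
Step 2: 4 records match, summing to 21
Step 3: Original sum: 68
Step 4: Remaining sum = 68 - 21 = 47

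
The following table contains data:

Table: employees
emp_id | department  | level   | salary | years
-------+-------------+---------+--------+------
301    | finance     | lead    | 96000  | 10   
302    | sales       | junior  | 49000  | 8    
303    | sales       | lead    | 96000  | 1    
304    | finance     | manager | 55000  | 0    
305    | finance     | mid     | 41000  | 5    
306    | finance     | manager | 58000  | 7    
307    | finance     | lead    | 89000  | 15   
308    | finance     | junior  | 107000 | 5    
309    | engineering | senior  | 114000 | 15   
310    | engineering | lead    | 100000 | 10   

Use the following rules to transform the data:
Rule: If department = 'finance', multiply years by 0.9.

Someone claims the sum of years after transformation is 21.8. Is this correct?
No, the correct result is 71.8.

Step 1: Calculate the correct sum after transformation
Step 2: Apply multiplier 0.9 to records where department = 'finance'
Step 3: Correct result = 71.8
Step 4: Claimed result = 21.8
Step 5: 71.8 ≠ 21.8
Conclusion: The claimed result is incorrect. The correct answer is 71.8.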